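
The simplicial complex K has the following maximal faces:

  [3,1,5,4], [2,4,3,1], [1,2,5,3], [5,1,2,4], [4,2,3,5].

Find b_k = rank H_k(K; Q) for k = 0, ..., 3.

Take the total order 1 < 2 < 3 < 4 < 5 on the vertex set. Then K (dimension 3) consists of the simplices:

  0-simplices (5): [1], [2], [3], [4], [5]
  1-simplices (10): [1,2], [1,3], [1,4], [1,5], [2,3], [2,4], [2,5], [3,4], [3,5], [4,5]
  2-simplices (10): [1,2,3], [1,2,4], [1,2,5], [1,3,4], [1,3,5], [1,4,5], [2,3,4], [2,3,5], [2,4,5], [3,4,5]
  3-simplices (5): [1,2,3,4], [1,2,3,5], [1,2,4,5], [1,3,4,5], [2,3,4,5]

so the chain groups are C_0 ≅ Z^5, C_1 ≅ Z^10, C_2 ≅ Z^10, C_3 ≅ Z^5.

Boundary ∂_1: C_1 → C_0 maps an edge to its endpoints' difference, ∂[p,q] = q − p. For instance
  ∂[1,4] = [4] − [1].
As a 5×10 matrix over Z this has rank 4, with invariant factors (1,1,1,1).

∂_2: C_2 → C_1 maps a triangle to the signed sum of its edges. For instance
  ∂[1,3,5] = [3,5] − [1,5] + [1,3],
  ∂[1,2,3] = [2,3] − [1,3] + [1,2].
The 10×10 boundary matrix has rank 6 and Smith normal form diag(1,1,1,1,1,1).

∂_3: C_3 → C_2 sends each 3-simplex σ to the alternating sum Σ_i (−1)^i (σ with its i-th vertex removed). For instance
  ∂[1,2,3,4] = [2,3,4] − [1,3,4] + [1,2,4] − [1,2,3],
  ∂[1,2,3,5] = [2,3,5] − [1,3,5] + [1,2,5] − [1,2,3].
This gives a 10×5 integer matrix of rank 4; reducing to Smith normal form yields diagonal entries (1,1,1,1).

Now H_k = ker ∂_k / im ∂_{k+1}, so:

  H_0: rank C_0 − rank ∂_1 = 5 − 4 = 1, and the invariant factors of ∂_1 are all 1, so H_0 = Z.
  H_1: rank ker ∂_1 − rank ∂_2 = (10 − 4) − 6 = 0, and the invariant factors of ∂_2 are all 1, so H_1 = 0.
  H_2: rank ker ∂_2 − rank ∂_3 = (10 − 6) − 4 = 0, and the invariant factors of ∂_3 are all 1, so H_2 = 0.
  H_3: rank ker ∂_3 − rank ∂_4 = (5 − 4) − 0 = 1, and there is no ∂_4, so H_3 = Z.

(K is a triangulation of the 3-sphere S^3.)

Hence the Betti numbers are b_0 = 1, b_1 = 0, b_2 = 0, b_3 = 1.

b_0 = 1, b_1 = 0, b_2 = 0, b_3 = 1.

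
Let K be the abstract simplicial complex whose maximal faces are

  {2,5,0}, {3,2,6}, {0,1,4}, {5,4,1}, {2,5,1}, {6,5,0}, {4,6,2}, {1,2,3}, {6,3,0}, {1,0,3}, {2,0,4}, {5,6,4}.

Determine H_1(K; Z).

H_1 ≅ Z/2Z.

We work with the vertex ordering 0 < 1 < 2 < 3 < 4 < 5 < 6. The simplices of K, each written with vertices in increasing order, are:

  0-simplices (7): [0], [1], [2], [3], [4], [5], [6]
  1-simplices (18): [0,1], [0,2], [0,3], [0,4], [0,5], [0,6], [1,2], [1,3], [1,4], [1,5], [2,3], [2,4], [2,5], [2,6], [3,6], [4,5], [4,6], [5,6]
  2-simplices (12): [0,1,3], [0,1,4], [0,2,4], [0,2,5], [0,3,6], [0,5,6], [1,2,3], [1,2,5], [1,4,5], [2,3,6], [2,4,6], [4,5,6]

giving chain groups C_0 ≅ Z^7, C_1 ≅ Z^18, C_2 ≅ Z^12.

Boundary ∂_1: C_1 → C_0 sends each edge [p,q] (with p < q) to q − p. For instance
  ∂[2,4] = [4] − [2].
The resulting 7×18 matrix has rank 6, and its Smith normal form has invariant factors (1,1,1,1,1,1).

The boundary map ∂_2: C_2 → C_1 maps a triangle to the signed sum of its edges. For instance
  ∂[0,1,4] = [1,4] − [0,4] + [0,1],
  ∂[0,2,5] = [2,5] − [0,5] + [0,2].
The 18×12 boundary matrix has rank 12 and Smith normal form diag(1,1,1,1,1,1,1,1,1,1,1,2).

Now H_k = ker ∂_k / im ∂_{k+1}, so:

  H_1: rank ker ∂_1 − rank ∂_2 = (18 − 6) − 12 = 0, and ∂_2 has invariant factor 2 > 1, so H_1 = Z/2Z.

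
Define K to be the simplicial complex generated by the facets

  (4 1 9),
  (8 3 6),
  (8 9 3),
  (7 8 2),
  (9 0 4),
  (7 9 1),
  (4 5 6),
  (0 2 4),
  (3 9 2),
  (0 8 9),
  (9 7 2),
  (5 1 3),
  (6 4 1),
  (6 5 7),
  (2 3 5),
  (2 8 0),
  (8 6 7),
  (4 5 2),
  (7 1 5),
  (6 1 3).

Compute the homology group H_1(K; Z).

H_1 = Z ⊕ Z/2Z.

Take the total order 0 < 1 < 2 < 3 < 4 < 5 < 6 < 7 < 8 < 9 on the vertex set. Then K (dimension 2) consists of the simplices:

  0-simplices (10): [0], [1], [2], [3], [4], [5], [6], [7], [8], [9]
  1-simplices (30): (30 of them)
  2-simplices (20): (20 of them)

Hence C_0 ≅ Z^10, C_1 ≅ Z^30, C_2 ≅ Z^20.

∂_1: C_1 → C_0 maps an edge to its endpoints' difference, ∂[p,q] = q − p.
The 10×30 boundary matrix has rank 9 and Smith normal form diag(1,1,1,1,1,1,1,1,1).

The boundary map ∂_2: C_2 → C_1 acts by ∂[p,q,r] = [q,r] − [p,r] + [p,q]. For instance
  ∂[5,6,7] = [6,7] − [5,7] + [5,6],
  ∂[3,8,9] = [8,9] − [3,9] + [3,8].
As a 30×20 matrix over Z this has rank 20, with invariant factors (1,1,1,1,1,1,1,1,1,1,1,1,1,1,1,1,1,1,1,2).

Now H_k = ker ∂_k / im ∂_{k+1}, so:

  H_1: rank ker ∂_1 − rank ∂_2 = (30 − 9) − 20 = 1, and ∂_2 has invariant factor 2 > 1, so H_1 = Z ⊕ Z/2Z.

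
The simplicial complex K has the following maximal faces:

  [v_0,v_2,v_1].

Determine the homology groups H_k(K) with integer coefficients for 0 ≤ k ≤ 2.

H_0 = Z,  H_1 = 0,  H_2 = 0.

K has 3 vertices, 3 edges, 1 triangle.
rank ∂_0 = 0, rank ∂_1 = 2 ⇒ b_0 = 3 − 0 − 2 = 1; all invariant factors of ∂_1 are 1 so no torsion. So H_0 = Z.
rank ∂_1 = 2, rank ∂_2 = 1 ⇒ b_1 = 3 − 2 − 1 = 0; all invariant factors of ∂_2 are 1 so no torsion. So H_1 = 0.
rank ∂_2 = 1, rank ∂_3 = 0 ⇒ b_2 = 1 − 1 − 0 = 0. So H_2 = 0.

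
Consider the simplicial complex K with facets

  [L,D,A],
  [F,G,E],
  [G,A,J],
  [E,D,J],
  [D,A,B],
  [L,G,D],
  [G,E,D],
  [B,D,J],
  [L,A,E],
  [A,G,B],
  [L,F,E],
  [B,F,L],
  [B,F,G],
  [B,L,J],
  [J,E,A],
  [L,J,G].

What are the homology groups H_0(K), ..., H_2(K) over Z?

Take the total order A < B < D < E < F < G < J < L on the vertex set. Then K (dimension 2) consists of the simplices:

  0-simplices (8): A, B, D, E, F, G, J, L
  1-simplices (24): AB, AD, AE, AG, AJ, AL, BD, BF, BG, BJ, BL, DE, DG, DJ, DL, EF, EG, EJ, EL, FG, FL, GJ, GL, JL
  2-simplices (16): ABD, ABG, ADL, AEJ, AEL, AGJ, BDJ, BFG, BFL, BJL, DEG, DEJ, DGL, EFG, EFL, GJL

giving chain groups C_0 ≅ Z^8, C_1 ≅ Z^24, C_2 ≅ Z^16.

Boundary ∂_1: C_1 → C_0 is given by ∂[p,q] = [q] − [p].
The 8×24 boundary matrix has rank 7 and Smith normal form diag(1,1,1,1,1,1,1).

Boundary ∂_2: C_2 → C_1 sends each 2-simplex [p,q,r] to [q,r] − [p,r] + [p,q]. For instance
  ∂ABG = BG − AG + AB,
  ∂BDJ = DJ − BJ + BD.
This gives a 24×16 integer matrix of rank 15; reducing to Smith normal form yields diagonal entries (1,1,1,1,1,1,1,1,1,1,1,1,1,1,1).

Computing H_k = (kernel of ∂_k) / (image of ∂_{k+1}):

  H_0: rank C_0 − rank ∂_1 = 8 − 7 = 1, and the invariant factors of ∂_1 are all 1, so H_0 ≅ Z.
  H_1: rank ker ∂_1 − rank ∂_2 = (24 − 7) − 15 = 2, and the invariant factors of ∂_2 are all 1, so H_1 ≅ Z^2.
  H_2: rank ker ∂_2 − rank ∂_3 = (16 − 15) − 0 = 1, and there is no ∂_3, so H_2 ≅ Z.

H_0 ≅ Z,  H_1 ≅ Z^2,  H_2 ≅ Z.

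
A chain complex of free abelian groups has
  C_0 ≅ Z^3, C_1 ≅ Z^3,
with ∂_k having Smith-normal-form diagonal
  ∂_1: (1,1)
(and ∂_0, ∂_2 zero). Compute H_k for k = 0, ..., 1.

H_0 ≅ Z,  H_1 ≅ Z.

H_0: b_0 = 3 − 0 − 2 = 1; torsion from ∂_1 factors > 1: none. So H_0 ≅ Z.
H_1: b_1 = 3 − 2 − 0 = 1; torsion from ∂_2 factors > 1: none. So H_1 ≅ Z.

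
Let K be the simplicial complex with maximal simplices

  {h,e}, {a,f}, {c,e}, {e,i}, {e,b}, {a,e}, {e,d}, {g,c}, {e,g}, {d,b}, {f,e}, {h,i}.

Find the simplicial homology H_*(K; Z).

Order the vertices as a < b < c < d < e < f < g < h < i. Listing each simplex with vertices in this order, K has dimension 1 with simplices:

  0-simplices (9): a, b, c, d, e, f, g, h, i
  1-simplices (12): ae, af, bd, be, ce, cg, de, ef, eg, eh, ei, hi

giving chain groups C_0 ≅ Z^9, C_1 ≅ Z^12.

The boundary map ∂_1: C_1 → C_0 maps an edge to its endpoints' difference, ∂[p,q] = q − p.
The 9×12 boundary matrix has rank 8 and Smith normal form diag(1,1,1,1,1,1,1,1).

Now H_k = ker ∂_k / im ∂_{k+1}, so:

  H_0: rank C_0 − rank ∂_1 = 9 − 8 = 1, and the invariant factors of ∂_1 are all 1, so H_0 ≅ Z.
  H_1: rank ker ∂_1 − rank ∂_2 = (12 − 8) − 0 = 4, and there is no ∂_2, so H_1 ≅ Z^4.

H_0 = Z,  H_1 = Z^4.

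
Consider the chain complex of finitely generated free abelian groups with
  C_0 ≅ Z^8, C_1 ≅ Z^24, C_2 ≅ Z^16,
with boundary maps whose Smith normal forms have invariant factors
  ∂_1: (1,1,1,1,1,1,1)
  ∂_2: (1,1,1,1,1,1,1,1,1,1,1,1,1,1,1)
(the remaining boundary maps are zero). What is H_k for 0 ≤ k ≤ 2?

H_0: b_0 = 8 − 0 − 7 = 1; torsion from ∂_1 factors > 1: none. So H_0 ≅ Z.
H_1: b_1 = 24 − 7 − 15 = 2; torsion from ∂_2 factors > 1: none. So H_1 ≅ Z^2.
H_2: b_2 = 16 − 15 − 0 = 1; torsion from ∂_3 factors > 1: none. So H_2 ≅ Z.

H_0 ≅ Z,  H_1 ≅ Z^2,  H_2 ≅ Z.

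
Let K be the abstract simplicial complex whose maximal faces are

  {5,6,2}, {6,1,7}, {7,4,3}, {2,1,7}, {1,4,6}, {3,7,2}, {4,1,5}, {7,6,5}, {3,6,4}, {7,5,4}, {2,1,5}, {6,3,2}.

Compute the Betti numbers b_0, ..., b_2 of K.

Order the vertices as 1 < 2 < 3 < 4 < 5 < 6 < 7. Listing each simplex with vertices in this order, K has dimension 2 with simplices:

  0-simplices (7): [1], [2], [3], [4], [5], [6], [7]
  1-simplices (18): [1,2], [1,4], [1,5], [1,6], [1,7], [2,3], [2,5], [2,6], [2,7], [3,4], [3,6], [3,7], [4,5], [4,6], [4,7], [5,6], [5,7], [6,7]
  2-simplices (12): [1,2,5], [1,2,7], [1,4,5], [1,4,6], [1,6,7], [2,3,6], [2,3,7], [2,5,6], [3,4,6], [3,4,7], [4,5,7], [5,6,7]

so the chain groups are C_0 ≅ Z^7, C_1 ≅ Z^18, C_2 ≅ Z^12.

∂_1: C_1 → C_0 maps an edge to its endpoints' difference, ∂[p,q] = q − p.
This gives a 7×18 integer matrix of rank 6; reducing to Smith normal form yields diagonal entries (1,1,1,1,1,1).

The boundary map ∂_2: C_2 → C_1 maps a triangle to the signed sum of its edges. For instance
  ∂[1,4,5] = [4,5] − [1,5] + [1,4],
  ∂[1,4,6] = [4,6] − [1,6] + [1,4].
The resulting 18×12 matrix has rank 12, and its Smith normal form has invariant factors (1,1,1,1,1,1,1,1,1,1,1,2).

From H_k ≅ ker(∂_k) / im(∂_{k+1}) we obtain:

  H_0: rank C_0 − rank ∂_1 = 7 − 6 = 1, and the invariant factors of ∂_1 are all 1, so H_0 ≅ Z.
  H_1: rank ker ∂_1 − rank ∂_2 = (18 − 6) − 12 = 0, and ∂_2 has invariant factor 2 > 1, so H_1 ≅ Z/2Z.
  H_2: rank ker ∂_2 − rank ∂_3 = (12 − 12) − 0 = 0, and there is no ∂_3, so H_2 ≅ 0.

Hence the Betti numbers are b_0 = 1, b_1 = 0, b_2 = 0.

b_0 = 1, b_1 = 0, b_2 = 0.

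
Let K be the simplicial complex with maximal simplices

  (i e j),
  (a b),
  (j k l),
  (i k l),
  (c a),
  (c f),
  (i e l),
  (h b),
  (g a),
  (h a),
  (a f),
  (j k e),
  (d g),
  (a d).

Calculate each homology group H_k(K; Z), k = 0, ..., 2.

H_0 = Z^2,  H_1 = Z^4,  H_2 = 0.

We work with the vertex ordering a < b < c < d < e < f < g < h < i < j < k < l. The simplices of K, each written with vertices in increasing order, are:

  0-simplices (12): a, b, c, d, e, f, g, h, i, j, k, l
  1-simplices (19): ab, ac, ad, af, ag, ah, bh, cf, dg, ei, ej, ek, el, ij, ik, il, jk, jl, kl
  2-simplices (5): eij, eil, ejk, ikl, jkl

Hence C_0 ≅ Z^12, C_1 ≅ Z^19, C_2 ≅ Z^5.

Boundary ∂_1: C_1 → C_0 is given by ∂[p,q] = [q] − [p]. For instance
  ∂ac = c − a.
This gives a 12×19 integer matrix of rank 10; reducing to Smith normal form yields diagonal entries (1,1,1,1,1,1,1,1,1,1).

Boundary ∂_2: C_2 → C_1 maps a triangle to the signed sum of its edges. For instance
  ∂ejk = jk − ek + ej,
  ∂jkl = kl − jl + jk.
As a 19×5 matrix over Z this has rank 5, with invariant factors (1,1,1,1,1).

Reading off H_k = ker ∂_k / im ∂_{k+1}:

  H_0: rank C_0 − rank ∂_1 = 12 − 10 = 2, and the invariant factors of ∂_1 are all 1, so H_0 = Z^2.
  H_1: rank ker ∂_1 − rank ∂_2 = (19 − 10) − 5 = 4, and the invariant factors of ∂_2 are all 1, so H_1 = Z^4.
  H_2: rank ker ∂_2 − rank ∂_3 = (5 − 5) − 0 = 0, and there is no ∂_3, so H_2 = 0.

As a check, the Euler characteristic is 12 − 19 + 5 = -2, which agrees with 2 − 4 + 0 = -2.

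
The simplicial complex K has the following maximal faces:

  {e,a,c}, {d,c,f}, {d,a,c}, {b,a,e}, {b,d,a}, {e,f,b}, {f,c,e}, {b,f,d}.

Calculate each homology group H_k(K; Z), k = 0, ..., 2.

H_0 ≅ Z,  H_1 = 0,  H_2 ≅ Z.

Take the total order a < b < c < d < e < f on the vertex set. Then K (dimension 2) consists of the simplices:

  0-simplices (6): a, b, c, d, e, f
  1-simplices (12): ab, ac, ad, ae, bd, be, bf, cd, ce, cf, df, ef
  2-simplices (8): abd, abe, acd, ace, bdf, bef, cdf, cef

so the chain groups are C_0 ≅ Z^6, C_1 ≅ Z^12, C_2 ≅ Z^8.

The boundary map ∂_1: C_1 → C_0 maps an edge to its endpoints' difference, ∂[p,q] = q − p. For instance
  ∂ae = e − a.
The resulting 6×12 matrix has rank 5, and its Smith normal form has invariant factors (1,1,1,1,1).

The boundary map ∂_2: C_2 → C_1 sends each 2-simplex [p,q,r] to [q,r] − [p,r] + [p,q]. For instance
  ∂bef = ef − bf + be,
  ∂ace = ce − ae + ac.
As a 12×8 matrix over Z this has rank 7, with invariant factors (1,1,1,1,1,1,1).

Computing H_k = (kernel of ∂_k) / (image of ∂_{k+1}):

  H_0: rank C_0 − rank ∂_1 = 6 − 5 = 1, and the invariant factors of ∂_1 are all 1, so H_0 = Z.
  H_1: rank ker ∂_1 − rank ∂_2 = (12 − 5) − 7 = 0, and the invariant factors of ∂_2 are all 1, so H_1 = 0.
  H_2: rank ker ∂_2 − rank ∂_3 = (8 − 7) − 0 = 1, and there is no ∂_3, so H_2 = Z.

(K is a triangulation of the 2-sphere S^2.)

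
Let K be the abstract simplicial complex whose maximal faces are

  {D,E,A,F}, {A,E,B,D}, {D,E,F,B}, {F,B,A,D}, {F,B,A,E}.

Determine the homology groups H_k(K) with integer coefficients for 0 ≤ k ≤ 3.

Order the vertices as A < B < D < E < F. Listing each simplex with vertices in this order, K has dimension 3 with simplices:

  0-simplices (5): A, B, D, E, F
  1-simplices (10): AB, AD, AE, AF, BD, BE, BF, DE, DF, EF
  2-simplices (10): ABD, ABE, ABF, ADE, ADF, AEF, BDE, BDF, BEF, DEF
  3-simplices (5): ABDE, ABDF, ABEF, ADEF, BDEF

so the chain groups are C_0 ≅ Z^5, C_1 ≅ Z^10, C_2 ≅ Z^10, C_3 ≅ Z^5.

∂_1: C_1 → C_0 sends each edge [p,q] (with p < q) to q − p. For instance
  ∂AB = B − A.
As a 5×10 matrix over Z this has rank 4, with invariant factors (1,1,1,1).

The boundary map ∂_2: C_2 → C_1 sends each 2-simplex [p,q,r] to [q,r] − [p,r] + [p,q]. For instance
  ∂DEF = EF − DF + DE,
  ∂BDF = DF − BF + BD.
As a 10×10 matrix over Z this has rank 6, with invariant factors (1,1,1,1,1,1).

∂_3: C_3 → C_2 sends each 3-simplex σ to the alternating sum Σ_i (−1)^i (σ with its i-th vertex removed). For instance
  ∂BDEF = DEF − BEF + BDF − BDE,
  ∂ABDF = BDF − ADF + ABF − ABD.
The resulting 10×5 matrix has rank 4, and its Smith normal form has invariant factors (1,1,1,1).

Computing H_k = (kernel of ∂_k) / (image of ∂_{k+1}):

  H_0: rank C_0 − rank ∂_1 = 5 − 4 = 1, and the invariant factors of ∂_1 are all 1, so H_0 ≅ Z.
  H_1: rank ker ∂_1 − rank ∂_2 = (10 − 4) − 6 = 0, and the invariant factors of ∂_2 are all 1, so H_1 ≅ 0.
  H_2: rank ker ∂_2 − rank ∂_3 = (10 − 6) − 4 = 0, and the invariant factors of ∂_3 are all 1, so H_2 ≅ 0.
  H_3: rank ker ∂_3 − rank ∂_4 = (5 − 4) − 0 = 1, and there is no ∂_4, so H_3 ≅ Z.

H_0 = Z,  H_1 = 0,  H_2 = 0,  H_3 = Z.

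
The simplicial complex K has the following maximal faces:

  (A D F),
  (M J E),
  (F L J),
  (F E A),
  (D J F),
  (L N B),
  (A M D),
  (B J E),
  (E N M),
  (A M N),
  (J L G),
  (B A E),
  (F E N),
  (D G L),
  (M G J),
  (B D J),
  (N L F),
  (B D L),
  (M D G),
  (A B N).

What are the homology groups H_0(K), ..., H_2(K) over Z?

Take the total order A < B < D < E < F < G < J < L < M < N on the vertex set. Then K (dimension 2) consists of the simplices:

  0-simplices (10): A, B, D, E, F, G, J, L, M, N
  1-simplices (30): AB, AD, AE, AF, AM, AN, BD, BE, BJ, BL, BN, DF, DG, DJ, DL, DM, EF, EJ, EM, EN, FJ, FL, FN, GJ, GL, GM, JL, JM, LN, MN
  2-simplices (20): ABE, ABN, ADF, ADM, AEF, AMN, BDJ, BDL, BEJ, BLN, DFJ, DGL, DGM, EFN, EJM, EMN, FJL, FLN, GJL, GJM

so the chain groups are C_0 ≅ Z^10, C_1 ≅ Z^30, C_2 ≅ Z^20.

∂_1: C_1 → C_0 sends each edge [p,q] (with p < q) to q − p.
As a 10×30 matrix over Z this has rank 9, with invariant factors (1,1,1,1,1,1,1,1,1).

The boundary map ∂_2: C_2 → C_1 maps a triangle to the signed sum of its edges. For instance
  ∂EJM = JM − EM + EJ,
  ∂BEJ = EJ − BJ + BE.
This gives a 30×20 integer matrix of rank 20; reducing to Smith normal form yields diagonal entries (1,1,1,1,1,1,1,1,1,1,1,1,1,1,1,1,1,1,1,2).

Computing H_k = (kernel of ∂_k) / (image of ∂_{k+1}):

  H_0: rank C_0 − rank ∂_1 = 10 − 9 = 1, and the invariant factors of ∂_1 are all 1, so H_0 = Z.
  H_1: rank ker ∂_1 − rank ∂_2 = (30 − 9) − 20 = 1, and ∂_2 has invariant factor 2 > 1, so H_1 = Z ⊕ Z/2.
  H_2: rank ker ∂_2 − rank ∂_3 = (20 − 20) − 0 = 0, and there is no ∂_3, so H_2 = 0.

(K is a triangulation of the Klein bottle.)

H_0 = Z,  H_1 = Z ⊕ Z/2,  H_2 = 0.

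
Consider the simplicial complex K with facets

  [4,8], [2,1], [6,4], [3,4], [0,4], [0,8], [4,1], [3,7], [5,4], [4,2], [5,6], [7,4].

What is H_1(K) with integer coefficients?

K has 9 vertices, 12 edges.
rank ∂_1 = 8, rank ∂_2 = 0 ⇒ b_1 = 12 − 8 − 0 = 4. So H_1 ≅ Z^4.

H_1 = Z^4.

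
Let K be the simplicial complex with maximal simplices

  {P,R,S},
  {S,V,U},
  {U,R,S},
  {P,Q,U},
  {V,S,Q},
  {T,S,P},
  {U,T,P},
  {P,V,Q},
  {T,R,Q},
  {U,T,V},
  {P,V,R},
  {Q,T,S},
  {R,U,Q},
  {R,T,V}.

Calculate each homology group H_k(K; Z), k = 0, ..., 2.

H_0 ≅ Z,  H_1 ≅ Z^2,  H_2 ≅ Z.

K has 7 vertices, 21 edges, 14 triangles.
rank ∂_0 = 0, rank ∂_1 = 6 ⇒ b_0 = 7 − 0 − 6 = 1; all invariant factors of ∂_1 are 1 so no torsion. So H_0 ≅ Z.
rank ∂_1 = 6, rank ∂_2 = 13 ⇒ b_1 = 21 − 6 − 13 = 2; all invariant factors of ∂_2 are 1 so no torsion. So H_1 ≅ Z^2.
rank ∂_2 = 13, rank ∂_3 = 0 ⇒ b_2 = 14 − 13 − 0 = 1. So H_2 ≅ Z.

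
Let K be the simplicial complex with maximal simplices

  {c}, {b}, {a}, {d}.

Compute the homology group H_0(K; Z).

Fix the vertex order a < b < c < d and write every simplex with vertices in increasing order. Then dim K = 0 and the simplices of K are:

  0-simplices (4): a, b, c, d

Hence C_0 ≅ Z^4.

Computing H_k = (kernel of ∂_k) / (image of ∂_{k+1}):

  H_0: rank C_0 − rank ∂_1 = 4 − 0 = 4, and there is no ∂_1, so H_0 = Z^4.

(K is a triangulation of a set of 4 points.)

H_0 ≅ Z^4.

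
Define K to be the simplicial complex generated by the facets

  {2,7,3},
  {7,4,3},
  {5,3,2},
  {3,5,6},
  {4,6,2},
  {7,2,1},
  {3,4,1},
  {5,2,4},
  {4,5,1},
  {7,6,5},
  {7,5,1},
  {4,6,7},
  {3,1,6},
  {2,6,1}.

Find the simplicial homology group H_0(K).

Fix the vertex order 1 < 2 < 3 < 4 < 5 < 6 < 7 and write every simplex with vertices in increasing order. Then dim K = 2 and the simplices of K are:

  0-simplices (7): [1], [2], [3], [4], [5], [6], [7]
  1-simplices (21): [1,2], [1,3], [1,4], [1,5], [1,6], [1,7], [2,3], [2,4], [2,5], [2,6], [2,7], [3,4], [3,5], [3,6], [3,7], [4,5], [4,6], [4,7], [5,6], [5,7], [6,7]
  2-simplices (14): [1,2,6], [1,2,7], [1,3,4], [1,3,6], [1,4,5], [1,5,7], [2,3,5], [2,3,7], [2,4,5], [2,4,6], [3,4,7], [3,5,6], [4,6,7], [5,6,7]

giving chain groups C_0 ≅ Z^7, C_1 ≅ Z^21, C_2 ≅ Z^14.

The boundary map ∂_1: C_1 → C_0 maps an edge to its endpoints' difference, ∂[p,q] = q − p. For instance
  ∂[5,6] = [6] − [5].
The 7×21 boundary matrix has rank 6 and Smith normal form diag(1,1,1,1,1,1).

Boundary ∂_2: C_2 → C_1 sends each 2-simplex [p,q,r] to [q,r] − [p,r] + [p,q]. For instance
  ∂[5,6,7] = [6,7] − [5,7] + [5,6],
  ∂[1,3,4] = [3,4] − [1,4] + [1,3].
The resulting 21×14 matrix has rank 13, and its Smith normal form has invariant factors (1,1,1,1,1,1,1,1,1,1,1,1,1).

From H_k ≅ ker(∂_k) / im(∂_{k+1}) we obtain:

  H_0: rank C_0 − rank ∂_1 = 7 − 6 = 1, and the invariant factors of ∂_1 are all 1, so H_0 ≅ Z.

H_0 ≅ Z.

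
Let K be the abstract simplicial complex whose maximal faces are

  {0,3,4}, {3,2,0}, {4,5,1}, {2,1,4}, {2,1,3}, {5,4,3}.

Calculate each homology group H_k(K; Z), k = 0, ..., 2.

Order the vertices as 0 < 1 < 2 < 3 < 4 < 5. Listing each simplex with vertices in this order, K has dimension 2 with simplices:

  0-simplices (6): [0], [1], [2], [3], [4], [5]
  1-simplices (12): [0,2], [0,3], [0,4], [1,2], [1,3], [1,4], [1,5], [2,3], [2,4], [3,4], [3,5], [4,5]
  2-simplices (6): [0,2,3], [0,3,4], [1,2,3], [1,2,4], [1,4,5], [3,4,5]

so the chain groups are C_0 ≅ Z^6, C_1 ≅ Z^12, C_2 ≅ Z^6.

Boundary ∂_1: C_1 → C_0 maps an edge to its endpoints' difference, ∂[p,q] = q − p. For instance
  ∂[1,3] = [3] − [1].
As a 6×12 matrix over Z this has rank 5, with invariant factors (1,1,1,1,1).

The boundary map ∂_2: C_2 → C_1 sends each 2-simplex [p,q,r] to [q,r] − [p,r] + [p,q]. For instance
  ∂[1,4,5] = [4,5] − [1,5] + [1,4],
  ∂[3,4,5] = [4,5] − [3,5] + [3,4].
The resulting 12×6 matrix has rank 6, and its Smith normal form has invariant factors (1,1,1,1,1,1).

Now H_k = ker ∂_k / im ∂_{k+1}, so:

  H_0: rank C_0 − rank ∂_1 = 6 − 5 = 1, and the invariant factors of ∂_1 are all 1, so H_0 ≅ Z.
  H_1: rank ker ∂_1 − rank ∂_2 = (12 − 5) − 6 = 1, and the invariant factors of ∂_2 are all 1, so H_1 ≅ Z.
  H_2: rank ker ∂_2 − rank ∂_3 = (6 − 6) − 0 = 0, and there is no ∂_3, so H_2 ≅ 0.

(K is a triangulation of the cylinder S^1 x I.)

H_0 ≅ Z,  H_1 ≅ Z,  H_2 = 0.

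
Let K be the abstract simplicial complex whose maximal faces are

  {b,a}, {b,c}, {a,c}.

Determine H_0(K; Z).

H_0 ≅ Z.

We work with the vertex ordering a < b < c. The simplices of K, each written with vertices in increasing order, are:

  0-simplices (3): a, b, c
  1-simplices (3): ab, ac, bc

giving chain groups C_0 ≅ Z^3, C_1 ≅ Z^3.

Boundary ∂_1: C_1 → C_0 maps an edge to its endpoints' difference, ∂[p,q] = q − p.
The resulting 3×3 matrix has rank 2, and its Smith normal form has invariant factors (1,1).

Computing H_k = (kernel of ∂_k) / (image of ∂_{k+1}):

  H_0: rank C_0 − rank ∂_1 = 3 − 2 = 1, and the invariant factors of ∂_1 are all 1, so H_0 ≅ Z.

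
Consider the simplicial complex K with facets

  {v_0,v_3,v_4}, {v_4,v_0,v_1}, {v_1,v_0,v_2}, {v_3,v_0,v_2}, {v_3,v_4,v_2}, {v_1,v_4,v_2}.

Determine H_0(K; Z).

H_0 = Z.

K has 5 vertices, 9 edges, 6 triangles.
rank ∂_0 = 0, rank ∂_1 = 4 ⇒ b_0 = 5 − 0 − 4 = 1; all invariant factors of ∂_1 are 1 so no torsion. So H_0 = Z.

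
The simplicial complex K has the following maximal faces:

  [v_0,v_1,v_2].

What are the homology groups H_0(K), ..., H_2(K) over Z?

We work with the vertex ordering v_0 < v_1 < v_2. The simplices of K, each written with vertices in increasing order, are:

  0-simplices (3): [v_0], [v_1], [v_2]
  1-simplices (3): [v_0,v_1], [v_0,v_2], [v_1,v_2]
  2-simplices (1): [v_0,v_1,v_2]

giving chain groups C_0 ≅ Z^3, C_1 ≅ Z^3, C_2 ≅ Z^1.

∂_1: C_1 → C_0 maps an edge to its endpoints' difference, ∂[p,q] = q − p. For instance
  ∂[v_1,v_2] = [v_2] − [v_1].
The resulting 3×3 matrix has rank 2, and its Smith normal form has invariant factors (1,1).

Boundary ∂_2: C_2 → C_1 maps a triangle to the signed sum of its edges. For instance
  ∂[v_0,v_1,v_2] = [v_1,v_2] − [v_0,v_2] + [v_0,v_1].
The 3×1 boundary matrix has rank 1 and Smith normal form diag(1).

Now H_k = ker ∂_k / im ∂_{k+1}, so:

  H_0: rank C_0 − rank ∂_1 = 3 − 2 = 1, and the invariant factors of ∂_1 are all 1, so H_0 ≅ Z.
  H_1: rank ker ∂_1 − rank ∂_2 = (3 − 2) − 1 = 0, and the invariant factors of ∂_2 are all 1, so H_1 ≅ 0.
  H_2: rank ker ∂_2 − rank ∂_3 = (1 − 1) − 0 = 0, and there is no ∂_3, so H_2 ≅ 0.

(K is a triangulation of the 2-simplex.)

H_0 = Z,  H_1 = 0,  H_2 = 0.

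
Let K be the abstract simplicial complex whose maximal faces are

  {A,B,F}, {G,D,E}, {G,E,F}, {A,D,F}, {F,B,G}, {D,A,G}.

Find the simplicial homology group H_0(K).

H_0 = Z.

Take the total order A < B < D < E < F < G on the vertex set. Then K (dimension 2) consists of the simplices:

  0-simplices (6): A, B, D, E, F, G
  1-simplices (12): AB, AD, AF, AG, BF, BG, DE, DF, DG, EF, EG, FG
  2-simplices (6): ABF, ADF, ADG, BFG, DEG, EFG

giving chain groups C_0 ≅ Z^6, C_1 ≅ Z^12, C_2 ≅ Z^6.

∂_1: C_1 → C_0 sends each edge [p,q] (with p < q) to q − p.
This gives a 6×12 integer matrix of rank 5; reducing to Smith normal form yields diagonal entries (1,1,1,1,1).

The boundary map ∂_2: C_2 → C_1 maps a triangle to the signed sum of its edges. For instance
  ∂ADG = DG − AG + AD,
  ∂BFG = FG − BG + BF.
This gives a 12×6 integer matrix of rank 6; reducing to Smith normal form yields diagonal entries (1,1,1,1,1,1).

Reading off H_k = ker ∂_k / im ∂_{k+1}:

  H_0: rank C_0 − rank ∂_1 = 6 − 5 = 1, and the invariant factors of ∂_1 are all 1, so H_0 = Z.

(K is a triangulation of the cylinder S^1 x I.)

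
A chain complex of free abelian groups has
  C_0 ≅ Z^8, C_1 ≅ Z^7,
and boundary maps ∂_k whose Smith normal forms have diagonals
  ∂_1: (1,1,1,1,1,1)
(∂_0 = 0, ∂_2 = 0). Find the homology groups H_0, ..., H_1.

H_0 ≅ Z^2,  H_1 ≅ Z.

H_0: b_0 = 8 − 0 − 6 = 2; torsion from ∂_1 factors > 1: none. So H_0 ≅ Z^2.
H_1: b_1 = 7 − 6 − 0 = 1; torsion from ∂_2 factors > 1: none. So H_1 ≅ Z.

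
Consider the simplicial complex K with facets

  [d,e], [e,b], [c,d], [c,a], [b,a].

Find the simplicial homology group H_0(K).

H_0 ≅ Z.

Fix the vertex order a < b < c < d < e and write every simplex with vertices in increasing order. Then dim K = 1 and the simplices of K are:

  0-simplices (5): a, b, c, d, e
  1-simplices (5): ab, ac, be, cd, de

Hence C_0 ≅ Z^5, C_1 ≅ Z^5.

The boundary map ∂_1: C_1 → C_0 maps an edge to its endpoints' difference, ∂[p,q] = q − p.
As a 5×5 matrix over Z this has rank 4, with invariant factors (1,1,1,1).

From H_k ≅ ker(∂_k) / im(∂_{k+1}) we obtain:

  H_0: rank C_0 − rank ∂_1 = 5 − 4 = 1, and the invariant factors of ∂_1 are all 1, so H_0 ≅ Z.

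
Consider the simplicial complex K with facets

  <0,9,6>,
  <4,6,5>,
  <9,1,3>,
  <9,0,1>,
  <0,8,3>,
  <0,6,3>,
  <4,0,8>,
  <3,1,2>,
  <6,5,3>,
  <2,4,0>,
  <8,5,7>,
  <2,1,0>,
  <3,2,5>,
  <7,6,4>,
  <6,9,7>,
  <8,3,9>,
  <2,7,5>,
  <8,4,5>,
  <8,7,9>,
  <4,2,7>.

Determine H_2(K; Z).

H_2 = 0.

K has 10 vertices, 30 edges, 20 triangles.
rank ∂_2 = 20, rank ∂_3 = 0 ⇒ b_2 = 20 − 20 − 0 = 0. So H_2 ≅ 0.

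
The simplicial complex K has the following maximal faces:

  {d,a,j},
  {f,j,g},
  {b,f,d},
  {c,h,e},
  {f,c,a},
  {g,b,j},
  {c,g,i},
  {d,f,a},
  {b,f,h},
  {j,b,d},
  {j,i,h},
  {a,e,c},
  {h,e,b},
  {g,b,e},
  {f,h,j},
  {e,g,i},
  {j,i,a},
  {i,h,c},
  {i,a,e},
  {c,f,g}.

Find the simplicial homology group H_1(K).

We work with the vertex ordering a < b < c < d < e < f < g < h < i < j. The simplices of K, each written with vertices in increasing order, are:

  0-simplices (10): a, b, c, d, e, f, g, h, i, j
  1-simplices (30): ac, ad, ae, af, ai, aj, bd, be, bf, bg, bh, bj, ce, cf, cg, ch, ci, df, dj, eg, eh, ei, fg, fh, fj, gi, gj, hi, hj, ij
  2-simplices (20): ace, acf, adf, adj, aei, aij, bdf, bdj, beg, beh, bfh, bgj, ceh, cfg, cgi, chi, egi, fgj, fhj, hij

Hence C_0 ≅ Z^10, C_1 ≅ Z^30, C_2 ≅ Z^20.

∂_1: C_1 → C_0 maps an edge to its endpoints' difference, ∂[p,q] = q − p. For instance
  ∂aj = j − a.
As a 10×30 matrix over Z this has rank 9, with invariant factors (1,1,1,1,1,1,1,1,1).

The boundary map ∂_2: C_2 → C_1 maps a triangle to the signed sum of its edges. For instance
  ∂acf = cf − af + ac,
  ∂bgj = gj − bj + bg.
As a 30×20 matrix over Z this has rank 20, with invariant factors (1,1,1,1,1,1,1,1,1,1,1,1,1,1,1,1,1,1,1,2).

Computing H_k = (kernel of ∂_k) / (image of ∂_{k+1}):

  H_1: rank ker ∂_1 − rank ∂_2 = (30 − 9) − 20 = 1, and ∂_2 has invariant factor 2 > 1, so H_1 ≅ Z ⊕ Z/2.

H_1 = Z ⊕ Z/2.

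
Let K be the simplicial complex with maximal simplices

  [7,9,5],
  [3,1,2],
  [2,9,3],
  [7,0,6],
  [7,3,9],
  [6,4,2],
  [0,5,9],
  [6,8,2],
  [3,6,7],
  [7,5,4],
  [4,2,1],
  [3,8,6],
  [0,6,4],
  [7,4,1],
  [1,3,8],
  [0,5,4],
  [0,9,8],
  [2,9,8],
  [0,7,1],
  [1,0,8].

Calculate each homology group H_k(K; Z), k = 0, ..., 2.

Order the vertices as 0 < 1 < 2 < 3 < 4 < 5 < 6 < 7 < 8 < 9. Listing each simplex with vertices in this order, K has dimension 2 with simplices:

  0-simplices (10): [0], [1], [2], [3], [4], [5], [6], [7], [8], [9]
  1-simplices (30): (30 of them)
  2-simplices (20): (20 of them)

so the chain groups are C_0 ≅ Z^10, C_1 ≅ Z^30, C_2 ≅ Z^20.

The boundary map ∂_1: C_1 → C_0 maps an edge to its endpoints' difference, ∂[p,q] = q − p. For instance
  ∂[8,9] = [9] − [8].
This gives a 10×30 integer matrix of rank 9; reducing to Smith normal form yields diagonal entries (1,1,1,1,1,1,1,1,1).

Boundary ∂_2: C_2 → C_1 maps a triangle to the signed sum of its edges. For instance
  ∂[0,1,7] = [1,7] − [0,7] + [0,1],
  ∂[1,2,4] = [2,4] − [1,4] + [1,2].
The 30×20 boundary matrix has rank 20 and Smith normal form diag(1,1,1,1,1,1,1,1,1,1,1,1,1,1,1,1,1,1,1,2).

Reading off H_k = ker ∂_k / im ∂_{k+1}:

  H_0: rank C_0 − rank ∂_1 = 10 − 9 = 1, and the invariant factors of ∂_1 are all 1, so H_0 ≅ Z.
  H_1: rank ker ∂_1 − rank ∂_2 = (30 − 9) − 20 = 1, and ∂_2 has invariant factor 2 > 1, so H_1 ≅ Z ⊕ Z/2.
  H_2: rank ker ∂_2 − rank ∂_3 = (20 − 20) − 0 = 0, and there is no ∂_3, so H_2 ≅ 0.

H_0 ≅ Z,  H_1 ≅ Z ⊕ Z/2,  H_2 = 0.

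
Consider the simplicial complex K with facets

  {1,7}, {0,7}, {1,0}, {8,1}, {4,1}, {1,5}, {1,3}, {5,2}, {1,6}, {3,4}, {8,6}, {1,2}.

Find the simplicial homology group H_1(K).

Order the vertices as 0 < 1 < 2 < 3 < 4 < 5 < 6 < 7 < 8. Listing each simplex with vertices in this order, K has dimension 1 with simplices:

  0-simplices (9): [0], [1], [2], [3], [4], [5], [6], [7], [8]
  1-simplices (12): [0,1], [0,7], [1,2], [1,3], [1,4], [1,5], [1,6], [1,7], [1,8], [2,5], [3,4], [6,8]

giving chain groups C_0 ≅ Z^9, C_1 ≅ Z^12.

The boundary map ∂_1: C_1 → C_0 is given by ∂[p,q] = [q] − [p].
As a 9×12 matrix over Z this has rank 8, with invariant factors (1,1,1,1,1,1,1,1).

Now H_k = ker ∂_k / im ∂_{k+1}, so:

  H_1: rank ker ∂_1 − rank ∂_2 = (12 − 8) − 0 = 4, and there is no ∂_2, so H_1 = Z^4.

H_1 ≅ Z^4.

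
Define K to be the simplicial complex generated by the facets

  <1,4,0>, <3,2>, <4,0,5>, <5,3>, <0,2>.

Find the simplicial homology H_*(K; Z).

Fix the vertex order 0 < 1 < 2 < 3 < 4 < 5 and write every simplex with vertices in increasing order. Then dim K = 2 and the simplices of K are:

  0-simplices (6): [0], [1], [2], [3], [4], [5]
  1-simplices (8): [0,1], [0,2], [0,4], [0,5], [1,4], [2,3], [3,5], [4,5]
  2-simplices (2): [0,1,4], [0,4,5]

so the chain groups are C_0 ≅ Z^6, C_1 ≅ Z^8, C_2 ≅ Z^2.

∂_1: C_1 → C_0 is given by ∂[p,q] = [q] − [p]. For instance
  ∂[0,1] = [1] − [0].
This gives a 6×8 integer matrix of rank 5; reducing to Smith normal form yields diagonal entries (1,1,1,1,1).

∂_2: C_2 → C_1 acts by ∂[p,q,r] = [q,r] − [p,r] + [p,q]. For instance
  ∂[0,4,5] = [4,5] − [0,5] + [0,4],
  ∂[0,1,4] = [1,4] − [0,4] + [0,1].
The 8×2 boundary matrix has rank 2 and Smith normal form diag(1,1).

Reading off H_k = ker ∂_k / im ∂_{k+1}:

  H_0: rank C_0 − rank ∂_1 = 6 − 5 = 1, and the invariant factors of ∂_1 are all 1, so H_0 = Z.
  H_1: rank ker ∂_1 − rank ∂_2 = (8 − 5) − 2 = 1, and the invariant factors of ∂_2 are all 1, so H_1 = Z.
  H_2: rank ker ∂_2 − rank ∂_3 = (2 − 2) − 0 = 0, and there is no ∂_3, so H_2 = 0.

As a check, the Euler characteristic is 6 − 8 + 2 = 0, which agrees with 1 − 1 + 0 = 0.

H_0 ≅ Z,  H_1 ≅ Z,  H_2 = 0.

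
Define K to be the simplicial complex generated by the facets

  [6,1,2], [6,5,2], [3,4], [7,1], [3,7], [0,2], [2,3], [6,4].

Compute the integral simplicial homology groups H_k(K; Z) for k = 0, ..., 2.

Fix the vertex order 0 < 1 < 2 < 3 < 4 < 5 < 6 < 7 and write every simplex with vertices in increasing order. Then dim K = 2 and the simplices of K are:

  0-simplices (8): [0], [1], [2], [3], [4], [5], [6], [7]
  1-simplices (11): [0,2], [1,2], [1,6], [1,7], [2,3], [2,5], [2,6], [3,4], [3,7], [4,6], [5,6]
  2-simplices (2): [1,2,6], [2,5,6]

so the chain groups are C_0 ≅ Z^8, C_1 ≅ Z^11, C_2 ≅ Z^2.

∂_1: C_1 → C_0 sends each edge [p,q] (with p < q) to q − p. For instance
  ∂[1,2] = [2] − [1].
The 8×11 boundary matrix has rank 7 and Smith normal form diag(1,1,1,1,1,1,1).

The boundary map ∂_2: C_2 → C_1 sends each 2-simplex [p,q,r] to [q,r] − [p,r] + [p,q]. For instance
  ∂[1,2,6] = [2,6] − [1,6] + [1,2],
  ∂[2,5,6] = [5,6] − [2,6] + [2,5].
The resulting 11×2 matrix has rank 2, and its Smith normal form has invariant factors (1,1).

Reading off H_k = ker ∂_k / im ∂_{k+1}:

  H_0: rank C_0 − rank ∂_1 = 8 − 7 = 1, and the invariant factors of ∂_1 are all 1, so H_0 ≅ Z.
  H_1: rank ker ∂_1 − rank ∂_2 = (11 − 7) − 2 = 2, and the invariant factors of ∂_2 are all 1, so H_1 ≅ Z^2.
  H_2: rank ker ∂_2 − rank ∂_3 = (2 − 2) − 0 = 0, and there is no ∂_3, so H_2 ≅ 0.

As a check, the Euler characteristic is 8 − 11 + 2 = -1, which agrees with 1 − 2 + 0 = -1.

H_0 = Z,  H_1 = Z^2,  H_2 = 0.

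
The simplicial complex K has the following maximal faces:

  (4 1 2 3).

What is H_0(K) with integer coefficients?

Fix the vertex order 1 < 2 < 3 < 4 and write every simplex with vertices in increasing order. Then dim K = 3 and the simplices of K are:

  0-simplices (4): [1], [2], [3], [4]
  1-simplices (6): [1,2], [1,3], [1,4], [2,3], [2,4], [3,4]
  2-simplices (4): [1,2,3], [1,2,4], [1,3,4], [2,3,4]
  3-simplices (1): [1,2,3,4]

Hence C_0 ≅ Z^4, C_1 ≅ Z^6, C_2 ≅ Z^4, C_3 ≅ Z^1.

Boundary ∂_1: C_1 → C_0 maps an edge to its endpoints' difference, ∂[p,q] = q − p.
This gives a 4×6 integer matrix of rank 3; reducing to Smith normal form yields diagonal entries (1,1,1).

∂_2: C_2 → C_1 acts by ∂[p,q,r] = [q,r] − [p,r] + [p,q]. For instance
  ∂[1,2,4] = [2,4] − [1,4] + [1,2],
  ∂[2,3,4] = [3,4] − [2,4] + [2,3].
As a 6×4 matrix over Z this has rank 3, with invariant factors (1,1,1).

∂_3: C_3 → C_2 sends each 3-simplex σ to the alternating sum Σ_i (−1)^i (σ with its i-th vertex removed). For instance
  ∂[1,2,3,4] = [2,3,4] − [1,3,4] + [1,2,4] − [1,2,3].
This gives a 4×1 integer matrix of rank 1; reducing to Smith normal form yields diagonal entries (1).

Computing H_k = (kernel of ∂_k) / (image of ∂_{k+1}):

  H_0: rank C_0 − rank ∂_1 = 4 − 3 = 1, and the invariant factors of ∂_1 are all 1, so H_0 = Z.

H_0 ≅ Z.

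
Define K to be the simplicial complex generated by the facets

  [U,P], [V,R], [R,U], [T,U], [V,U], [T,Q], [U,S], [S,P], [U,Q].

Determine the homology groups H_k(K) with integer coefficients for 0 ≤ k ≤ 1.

H_0 = Z,  H_1 = Z^3.

We work with the vertex ordering P < Q < R < S < T < U < V. The simplices of K, each written with vertices in increasing order, are:

  0-simplices (7): P, Q, R, S, T, U, V
  1-simplices (9): PS, PU, QT, QU, RU, RV, SU, TU, UV

giving chain groups C_0 ≅ Z^7, C_1 ≅ Z^9.

∂_1: C_1 → C_0 sends each edge [p,q] (with p < q) to q − p. For instance
  ∂RV = V − R.
This gives a 7×9 integer matrix of rank 6; reducing to Smith normal form yields diagonal entries (1,1,1,1,1,1).

From H_k ≅ ker(∂_k) / im(∂_{k+1}) we obtain:

  H_0: rank C_0 − rank ∂_1 = 7 − 6 = 1, and the invariant factors of ∂_1 are all 1, so H_0 = Z.
  H_1: rank ker ∂_1 − rank ∂_2 = (9 − 6) − 0 = 3, and there is no ∂_2, so H_1 = Z^3.

As a check, the Euler characteristic is 7 − 9 = -2, which agrees with 1 − 3 = -2.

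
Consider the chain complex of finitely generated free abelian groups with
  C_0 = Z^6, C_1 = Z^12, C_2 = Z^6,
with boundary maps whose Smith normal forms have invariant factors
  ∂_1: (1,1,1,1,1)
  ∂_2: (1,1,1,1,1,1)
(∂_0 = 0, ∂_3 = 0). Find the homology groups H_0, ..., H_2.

H_0 = Z,  H_1 = Z,  H_2 = 0.

H_0: b_0 = 6 − 0 − 5 = 1; torsion from ∂_1 factors > 1: none. So H_0 = Z.
H_1: b_1 = 12 − 5 − 6 = 1; torsion from ∂_2 factors > 1: none. So H_1 = Z.
H_2: b_2 = 6 − 6 − 0 = 0; torsion from ∂_3 factors > 1: none. So H_2 = 0.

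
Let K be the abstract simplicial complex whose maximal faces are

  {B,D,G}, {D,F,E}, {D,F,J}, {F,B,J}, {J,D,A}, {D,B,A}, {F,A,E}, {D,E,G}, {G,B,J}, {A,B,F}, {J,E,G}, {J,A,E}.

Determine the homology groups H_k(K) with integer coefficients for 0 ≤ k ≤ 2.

H_0 = Z,  H_1 = Z/2,  H_2 = 0.

Take the total order A < B < D < E < F < G < J on the vertex set. Then K (dimension 2) consists of the simplices:

  0-simplices (7): A, B, D, E, F, G, J
  1-simplices (18): AB, AD, AE, AF, AJ, BD, BF, BG, BJ, DE, DF, DG, DJ, EF, EG, EJ, FJ, GJ
  2-simplices (12): ABD, ABF, ADJ, AEF, AEJ, BDG, BFJ, BGJ, DEF, DEG, DFJ, EGJ

so the chain groups are C_0 ≅ Z^7, C_1 ≅ Z^18, C_2 ≅ Z^12.

Boundary ∂_1: C_1 → C_0 maps an edge to its endpoints' difference, ∂[p,q] = q − p.
This gives a 7×18 integer matrix of rank 6; reducing to Smith normal form yields diagonal entries (1,1,1,1,1,1).

The boundary map ∂_2: C_2 → C_1 sends each 2-simplex [p,q,r] to [q,r] − [p,r] + [p,q]. For instance
  ∂ABD = BD − AD + AB,
  ∂DEF = EF − DF + DE.
The resulting 18×12 matrix has rank 12, and its Smith normal form has invariant factors (1,1,1,1,1,1,1,1,1,1,1,2).

Reading off H_k = ker ∂_k / im ∂_{k+1}:

  H_0: rank C_0 − rank ∂_1 = 7 − 6 = 1, and the invariant factors of ∂_1 are all 1, so H_0 = Z.
  H_1: rank ker ∂_1 − rank ∂_2 = (18 − 6) − 12 = 0, and ∂_2 has invariant factor 2 > 1, so H_1 = Z/2.
  H_2: rank ker ∂_2 − rank ∂_3 = (12 − 12) − 0 = 0, and there is no ∂_3, so H_2 = 0.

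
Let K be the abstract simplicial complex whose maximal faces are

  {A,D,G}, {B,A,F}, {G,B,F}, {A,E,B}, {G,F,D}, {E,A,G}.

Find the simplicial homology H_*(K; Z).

Order the vertices as A < B < D < E < F < G. Listing each simplex with vertices in this order, K has dimension 2 with simplices:

  0-simplices (6): A, B, D, E, F, G
  1-simplices (12): AB, AD, AE, AF, AG, BE, BF, BG, DF, DG, EG, FG
  2-simplices (6): ABE, ABF, ADG, AEG, BFG, DFG

giving chain groups C_0 ≅ Z^6, C_1 ≅ Z^12, C_2 ≅ Z^6.

∂_1: C_1 → C_0 sends each edge [p,q] (with p < q) to q − p. For instance
  ∂BG = G − B.
As a 6×12 matrix over Z this has rank 5, with invariant factors (1,1,1,1,1).

∂_2: C_2 → C_1 sends each 2-simplex [p,q,r] to [q,r] − [p,r] + [p,q]. For instance
  ∂BFG = FG − BG + BF,
  ∂ABF = BF − AF + AB.
As a 12×6 matrix over Z this has rank 6, with invariant factors (1,1,1,1,1,1).

Computing H_k = (kernel of ∂_k) / (image of ∂_{k+1}):

  H_0: rank C_0 − rank ∂_1 = 6 − 5 = 1, and the invariant factors of ∂_1 are all 1, so H_0 ≅ Z.
  H_1: rank ker ∂_1 − rank ∂_2 = (12 − 5) − 6 = 1, and the invariant factors of ∂_2 are all 1, so H_1 ≅ Z.
  H_2: rank ker ∂_2 − rank ∂_3 = (6 − 6) − 0 = 0, and there is no ∂_3, so H_2 ≅ 0.

As a check, the Euler characteristic is 6 − 12 + 6 = 0, which agrees with 1 − 1 + 0 = 0.
(K is a triangulation of the cylinder S^1 x I.)

H_0 ≅ Z,  H_1 ≅ Z,  H_2 = 0.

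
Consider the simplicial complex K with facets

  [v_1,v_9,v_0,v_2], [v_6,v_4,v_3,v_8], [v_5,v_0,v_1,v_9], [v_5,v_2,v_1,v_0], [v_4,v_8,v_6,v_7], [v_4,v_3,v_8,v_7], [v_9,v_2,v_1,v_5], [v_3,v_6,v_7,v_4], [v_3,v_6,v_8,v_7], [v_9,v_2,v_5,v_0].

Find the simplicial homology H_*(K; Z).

Order the vertices as v_0 < v_1 < v_2 < v_3 < v_4 < v_5 < v_6 < v_7 < v_8 < v_9. Listing each simplex with vertices in this order, K has dimension 3 with simplices:

  0-simplices (10): [v_0], [v_1], [v_2], [v_3], [v_4], [v_5], [v_6], [v_7], [v_8], [v_9]
  1-simplices (20): (20 of them)
  2-simplices (20): (20 of them)
  3-simplices (10): (10 of them)

so the chain groups are C_0 ≅ Z^10, C_1 ≅ Z^20, C_2 ≅ Z^20, C_3 ≅ Z^10.

∂_1: C_1 → C_0 maps an edge to its endpoints' difference, ∂[p,q] = q − p.
The 10×20 boundary matrix has rank 8 and Smith normal form diag(1,1,1,1,1,1,1,1).

Boundary ∂_2: C_2 → C_1 maps a triangle to the signed sum of its edges. For instance
  ∂[v_0,v_1,v_9] = [v_1,v_9] − [v_0,v_9] + [v_0,v_1],
  ∂[v_6,v_7,v_8] = [v_7,v_8] − [v_6,v_8] + [v_6,v_7].
The resulting 20×20 matrix has rank 12, and its Smith normal form has invariant factors (1,1,1,1,1,1,1,1,1,1,1,1).

Boundary ∂_3: C_3 → C_2 sends each 3-simplex σ to the alternating sum Σ_i (−1)^i (σ with its i-th vertex removed). For instance
  ∂[v_3,v_4,v_6,v_7] = [v_4,v_6,v_7] − [v_3,v_6,v_7] + [v_3,v_4,v_7] − [v_3,v_4,v_6],
  ∂[v_4,v_6,v_7,v_8] = [v_6,v_7,v_8] − [v_4,v_7,v_8] + [v_4,v_6,v_8] − [v_4,v_6,v_7].
The 20×10 boundary matrix has rank 8 and Smith normal form diag(1,1,1,1,1,1,1,1).

Computing H_k = (kernel of ∂_k) / (image of ∂_{k+1}):

  H_0: rank C_0 − rank ∂_1 = 10 − 8 = 2, and the invariant factors of ∂_1 are all 1, so H_0 = Z^2.
  H_1: rank ker ∂_1 − rank ∂_2 = (20 − 8) − 12 = 0, and the invariant factors of ∂_2 are all 1, so H_1 = 0.
  H_2: rank ker ∂_2 − rank ∂_3 = (20 − 12) − 8 = 0, and the invariant factors of ∂_3 are all 1, so H_2 = 0.
  H_3: rank ker ∂_3 − rank ∂_4 = (10 − 8) − 0 = 2, and there is no ∂_4, so H_3 = Z^2.

(K is a triangulation of the disjoint union of the 3-sphere S^3 and the 3-sphere S^3.)

H_0 = Z^2,  H_1 = 0,  H_2 = 0,  H_3 = Z^2.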